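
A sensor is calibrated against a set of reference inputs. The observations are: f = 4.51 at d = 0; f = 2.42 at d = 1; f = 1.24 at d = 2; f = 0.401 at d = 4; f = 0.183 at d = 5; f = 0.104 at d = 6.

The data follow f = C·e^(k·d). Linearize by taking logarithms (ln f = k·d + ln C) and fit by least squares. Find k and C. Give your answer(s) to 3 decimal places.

With ln fᵢ as the transformed response and dᵢ as the regressor:
Σd = 18.0000, Σ(d)² = 82.0000, Σln f = -2.2703, Σd·ln f = -24.4127.
Equations: 82.0000·k + 18.0000·ln C = -24.4127;  18.0000·k + 6·ln C = -2.2703.
Solving (det = 168.0000): k = -0.62864, ln C = 1.50755, so C = exp(1.50755) = 4.51565.

k = -0.629, C = 4.516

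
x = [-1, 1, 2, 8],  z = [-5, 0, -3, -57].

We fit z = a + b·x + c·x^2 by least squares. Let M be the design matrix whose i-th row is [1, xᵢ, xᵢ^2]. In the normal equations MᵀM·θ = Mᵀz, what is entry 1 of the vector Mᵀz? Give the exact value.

-65

Entry 1 ↔ basis 1, so (Mᵀz)_{1} = Σᵢ zᵢ = (1)·(-5) + (1)·(0) + (1)·(-3) + (1)·(-57) = -65.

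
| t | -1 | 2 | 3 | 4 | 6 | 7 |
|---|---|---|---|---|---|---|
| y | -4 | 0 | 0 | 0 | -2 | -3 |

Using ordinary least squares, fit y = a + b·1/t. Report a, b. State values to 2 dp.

AᵀA·[a, b]ᵀ = Aᵀy reads: 6·a + (11/28)·b = -9;  (11/28)·a + (10385/7056)·b = 68/21.
(Σ1 = 6, Σ1/t = 11/28, Σ1/t·1/t = 10385/7056, Σy = -9, Σ1/t·y = 68/21.)
Eliminating b: (10385/7056)·(row 1) − (11/28)·(row 2) gives (20407/2352)·a = (10385/7056)·(-9) − (11/28)·(68/21) = -34147/2352, so a = -34147/20407.
Then b = ((68/21) − (11/28)·(-34147/20407))/(10385/7056) = 54012/20407.

a = -1.67, b = 2.65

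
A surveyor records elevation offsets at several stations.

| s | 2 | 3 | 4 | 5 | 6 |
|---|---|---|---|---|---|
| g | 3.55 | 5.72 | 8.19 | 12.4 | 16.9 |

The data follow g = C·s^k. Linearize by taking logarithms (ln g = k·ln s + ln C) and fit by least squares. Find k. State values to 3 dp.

k = 1.415

Taking logs, ln g = k·ln s + ln C, so regress ln g on ln s.
Σln s = 6.5793, Σ(ln s)² = 9.4099, Σln g = 10.4588, Σln s·ln g = 14.8273.
Equations: 9.4099·k + 6.5793·ln C = 14.8273;  6.5793·k + 5·ln C = 10.4588.
Solving (det = 3.7630): k = 1.41518, ln C = 0.22961.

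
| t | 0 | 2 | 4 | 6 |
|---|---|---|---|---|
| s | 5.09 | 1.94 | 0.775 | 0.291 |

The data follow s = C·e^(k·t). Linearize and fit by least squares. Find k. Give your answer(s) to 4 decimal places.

Taking logs, ln s = k·t + ln C, so regress ln s on t.
Σt = 12.0000, Σ(t)² = 56.0000, Σln s = 0.8006, Σt·ln s = -7.1008.
Normal system: [[56.0000, 12.0000]; [12.0000, 4]]·[k, ln C]ᵀ = [-7.1008, 0.8006]ᵀ.
Slope k = (n·Σt·ln s − Σt·Σln s)/(n·Σ(t)² − (Σt)²) = (4·-7.1008 − 12.0000·0.8006)/80.0000 = -0.47514; ln C = (Σln s − k·Σt)/n = 1.62557.

k = -0.4751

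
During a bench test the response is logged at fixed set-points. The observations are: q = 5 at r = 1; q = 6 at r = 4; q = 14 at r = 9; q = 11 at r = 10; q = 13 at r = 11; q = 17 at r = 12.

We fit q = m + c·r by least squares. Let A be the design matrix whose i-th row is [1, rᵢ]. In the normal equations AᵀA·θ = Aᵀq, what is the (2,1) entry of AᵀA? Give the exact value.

47

Row 2 ↔ basis r, column 1 ↔ basis 1, so (AᵀA)_{2,1} = Σᵢ r = (1)·(1) + (4)·(1) + (9)·(1) + (10)·(1) + (11)·(1) + (12)·(1) = 47.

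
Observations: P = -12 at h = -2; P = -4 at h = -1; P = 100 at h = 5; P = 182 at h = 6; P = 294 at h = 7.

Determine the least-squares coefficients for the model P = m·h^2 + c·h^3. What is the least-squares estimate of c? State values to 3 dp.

With design matrix X, XᵀX = [[4339, 27675]; [27675, 179995]] and XᵀP = [23406, 152754]ᵀ.
Determinant 4339·179995 − 27675² = 15092680.
m = (23406·179995 − 27675·152754)/15092680 = -725199/754634; c = (4339·152754 − 27675·23406)/15092680 = 3759639/3773170.

c = 0.996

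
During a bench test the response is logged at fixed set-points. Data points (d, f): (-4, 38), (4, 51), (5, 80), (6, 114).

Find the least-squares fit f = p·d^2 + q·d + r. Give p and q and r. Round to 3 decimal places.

The normal system MᵀM·[p, q, r]ᵀ = Mᵀf is [[2433, 341, 93]; [341, 93, 11]; [93, 11, 4]]·[p, q, r]ᵀ = [7528, 1136, 283]ᵀ.
Solving the 3×3 system (Gaussian elimination) gives p = 58009/19444, q = 32045/19444, r = -30585/9722.

p = 2.983, q = 1.648, r = -3.146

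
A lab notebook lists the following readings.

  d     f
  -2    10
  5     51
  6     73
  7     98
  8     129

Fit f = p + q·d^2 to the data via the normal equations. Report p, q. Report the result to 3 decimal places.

The normal system MᵀM·[p, q]ᵀ = Mᵀf is [[5, 178]; [178, 8434]]·[p, q]ᵀ = [361, 17001]ᵀ.
det = 5·8434 − 178² = 10486.
p = (361·8434 − 178·17001)/10486 = 9248/5243; q = (5·17001 − 178·361)/10486 = 20747/10486.

p = 1.764, q = 1.979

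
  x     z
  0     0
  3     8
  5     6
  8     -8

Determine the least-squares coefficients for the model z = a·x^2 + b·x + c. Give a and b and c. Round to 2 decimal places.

Forming MᵀM = [[4802, 664, 98]; [664, 98, 16]; [98, 16, 4]] and Mᵀz = [-290, -10, 6]ᵀ gives MᵀM·[a, b, c]ᵀ = Mᵀz.
Solving the 3×3 system (Gaussian elimination) gives a = -11/15, b = 73/15, c = 0.

a = -0.73, b = 4.87, c = 0.00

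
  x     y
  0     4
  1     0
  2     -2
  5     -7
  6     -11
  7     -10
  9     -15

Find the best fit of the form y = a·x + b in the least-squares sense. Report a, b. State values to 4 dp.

a = -1.9915, b = 2.6780

Normal-equation sums: Σx·x = 196, Σx = 30, Σ1 = 7.
For Aᵀy: Σx·y = -310, Σy = -41.
AᵀA·[a, b]ᵀ = Aᵀy becomes [[196, 30]; [30, 7]]·[a, b]ᵀ = [-310, -41]ᵀ.
Determinant 196·7 − 30² = 472.
a = ((-310)·7 − 30·(-41))/472 = -235/118; b = (196·(-41) − 30·(-310))/472 = 158/59.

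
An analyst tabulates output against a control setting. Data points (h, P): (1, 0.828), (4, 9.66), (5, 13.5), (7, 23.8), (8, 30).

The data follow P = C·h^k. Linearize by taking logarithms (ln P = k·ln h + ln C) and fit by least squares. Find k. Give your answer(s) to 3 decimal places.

k = 1.727

Linearized form: ln P = k·ln h + ln C. From the 5 transformed points,
Σln h = 7.0211, Σ(ln h)² = 12.6227, Σln P = 11.2528, Σln h·ln P = 20.5735.
Equations: 12.6227·k + 7.0211·ln C = 20.5735;  7.0211·k + 5·ln C = 11.2528.
Δ = 12.6227·5 − (7.0211)² = 13.8181; k = (20.5735·5 − 7.0211·11.2528)/13.8181 = 1.72675, ln C = (12.6227·11.2528 − 7.0211·20.5735)/13.8181 = -0.17417.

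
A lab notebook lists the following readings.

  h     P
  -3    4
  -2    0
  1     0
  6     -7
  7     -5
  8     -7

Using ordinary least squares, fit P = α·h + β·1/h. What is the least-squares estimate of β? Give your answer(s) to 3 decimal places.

β = 1.037

Compute the Gram sums: Σh·h = 163, Σh·1/h = 6, Σ1/h·1/h = 40217/28224.
For XᵀP: Σh·P = -145, Σ1/h·P = -229/56.
Normal equations: [[163, 6]; [6, 40217/28224]]·[α, β]ᵀ = [-145, -229/56]ᵀ.
det = 163·(40217/28224) − 6² = 5539307/28224.
α = ((-145)·(40217/28224) − 6·(-229/56))/(5539307/28224) = -5138969/5539307; β = (163·(-229/56) − 6·(-145))/(5539307/28224) = 5742072/5539307.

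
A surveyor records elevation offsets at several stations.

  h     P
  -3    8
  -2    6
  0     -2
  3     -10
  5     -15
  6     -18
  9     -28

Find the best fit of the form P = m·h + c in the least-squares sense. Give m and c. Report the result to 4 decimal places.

m = -2.9672, c = -0.7985

Entries of XᵀX: Σh·h = 164, Σh = 18, Σ1 = 7.
Right-hand side: Σh·P = -501, ΣP = -59.
So XᵀX·[m, c]ᵀ = XᵀP: [[164, 18]; [18, 7]]·[m, c]ᵀ = [-501, -59]ᵀ.
Determinant 164·7 − 18² = 824.
m = ((-501)·7 − 18·(-59))/824 = -2445/824; c = (164·(-59) − 18·(-501))/824 = -329/412.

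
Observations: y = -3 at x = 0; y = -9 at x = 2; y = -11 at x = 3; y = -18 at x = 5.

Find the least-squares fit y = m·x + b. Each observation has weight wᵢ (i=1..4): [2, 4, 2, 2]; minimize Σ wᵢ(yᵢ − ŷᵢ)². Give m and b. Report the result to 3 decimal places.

Compute the Gram sums: Σwᵢ·x·x = 84, Σwᵢ·x = 24, Σwᵢ·1 = 10.
And Σwᵢ·x·y = -318, Σwᵢ·y = -100.
AᵀWA·[m, b]ᵀ = AᵀWy becomes [[84, 24]; [24, 10]]·[m, b]ᵀ = [-318, -100]ᵀ.
Determinant 84·10 − 24² = 264.
m = ((-318)·10 − 24·(-100))/264 = -65/22; b = (84·(-100) − 24·(-318))/264 = -32/11.

m = -2.955, b = -2.909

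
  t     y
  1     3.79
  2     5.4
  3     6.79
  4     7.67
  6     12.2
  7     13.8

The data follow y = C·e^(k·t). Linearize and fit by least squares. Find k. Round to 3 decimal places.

k = 0.209

Linearized form: ln y = k·t + ln C. From the 6 transformed points,
Σt = 23.0000, Σ(t)² = 115.0000, Σln y = 12.0976, Σt·ln y = 51.9821.
Equations: 115.0000·k + 23.0000·ln C = 51.9821;  23.0000·k + 6·ln C = 12.0976.
Δ = 115.0000·6 − (23.0000)² = 161.0000; k = (51.9821·6 − 23.0000·12.0976)/161.0000 = 0.20899, ln C = (115.0000·12.0976 − 23.0000·51.9821)/161.0000 = 1.21516.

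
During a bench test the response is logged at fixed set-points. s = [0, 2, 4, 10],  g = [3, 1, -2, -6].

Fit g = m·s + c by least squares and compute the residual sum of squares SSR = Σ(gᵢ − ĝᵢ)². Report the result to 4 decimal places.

Setting ∂/∂m … = 0 gives: 120·m + 16·c = -66;  16·m + 4·c = -4.
det = 120·4 − 16² = 224.
m = ((-66)·4 − 16·(-4))/224 = -25/28; c = (120·(-4) − 16·(-66))/224 = 18/7.
Residuals: 3/7, 3/14, -1, 5/14; SSR = 19/14.

SSR = 1.3571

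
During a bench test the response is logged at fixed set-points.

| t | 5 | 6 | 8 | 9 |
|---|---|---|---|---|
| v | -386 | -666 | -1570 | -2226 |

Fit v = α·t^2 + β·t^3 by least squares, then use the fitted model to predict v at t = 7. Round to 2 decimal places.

With design matrix X, XᵀX = [[12578, 102718]; [102718, 855866]] and Xᵀv = [-314412, -2618700]ᵀ.
det = 12578·855866 − 102718² = 214095024.
α = ((-314412)·855866 − 102718·(-2618700))/214095024 = -202489/405483; β = (12578·(-2618700) − 102718·(-314412))/214095024 = -13379933/4460313.
At t = 7: v̂ = (-202489/405483)·(49) + (-13379933/4460313)·(343) = -4698458590/4460313.

v̂ = -1053.39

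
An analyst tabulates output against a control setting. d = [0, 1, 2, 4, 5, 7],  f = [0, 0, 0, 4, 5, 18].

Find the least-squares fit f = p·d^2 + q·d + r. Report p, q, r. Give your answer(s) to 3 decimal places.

Compute the Gram sums: Σd^2·d^2 = 3299, Σd^2·d = 541, Σd^2 = 95, Σd·d = 95, Σd = 19, Σ1 = 6.
For Xᵀf: Σd^2·f = 1071, Σd·f = 167, Σf = 27.
XᵀX·[p, q, r]ᵀ = Xᵀf becomes [[3299, 541, 95]; [541, 95, 19]; [95, 19, 6]]·[p, q, r]ᵀ = [1071, 167, 27]ᵀ.
Inverting the 3×3 Gram matrix, [p, q, r]ᵀ = [155/264, -41/24, 27/44]ᵀ.

p = 0.587, q = -1.708, r = 0.614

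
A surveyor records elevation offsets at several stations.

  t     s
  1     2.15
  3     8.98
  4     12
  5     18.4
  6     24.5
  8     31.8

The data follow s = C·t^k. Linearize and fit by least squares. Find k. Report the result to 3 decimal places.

k = 1.319

Let Y = ln s. Fitting Y = k·ln t + ln C by least squares:
Σln t = 7.9655, Σ(ln t)² = 13.2535, Σln s = 15.0159, Σln t·ln s = 23.4685.
Equations: 13.2535·k + 7.9655·ln C = 23.4685;  7.9655·k + 6·ln C = 15.0159.
Solving (det = 16.0713): k = 1.31922, ln C = 0.75125.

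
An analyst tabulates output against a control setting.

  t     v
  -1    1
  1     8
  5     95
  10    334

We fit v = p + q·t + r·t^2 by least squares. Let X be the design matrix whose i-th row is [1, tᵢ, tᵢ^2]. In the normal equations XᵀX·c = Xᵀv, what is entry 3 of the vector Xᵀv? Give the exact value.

35784

Entry 3 ↔ basis t^2, so (Xᵀv)_{3} = Σᵢ (t^2)·vᵢ = (1)·(1) + (1)·(8) + (25)·(95) + (100)·(334) = 35784.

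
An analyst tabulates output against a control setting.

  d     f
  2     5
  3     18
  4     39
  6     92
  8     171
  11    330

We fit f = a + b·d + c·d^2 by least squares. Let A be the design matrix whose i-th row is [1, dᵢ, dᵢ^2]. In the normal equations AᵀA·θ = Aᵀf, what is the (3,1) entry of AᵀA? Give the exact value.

250

Row 3 ↔ basis d^2, column 1 ↔ basis 1, so (AᵀA)_{3,1} = Σᵢ d^2 = (4)·(1) + (9)·(1) + (16)·(1) + (36)·(1) + (64)·(1) + (121)·(1) = 250.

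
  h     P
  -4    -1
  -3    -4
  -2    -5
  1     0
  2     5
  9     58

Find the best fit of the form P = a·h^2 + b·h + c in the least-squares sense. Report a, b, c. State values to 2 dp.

a = 0.52, b = 2.02, c = -2.13

With design matrix A, AᵀA = [[6931, 639, 115]; [639, 115, 3]; [115, 3, 6]] and AᵀP = [4646, 558, 53]ᵀ.
Solving the 3×3 system (Gaussian elimination) gives a = 30887/59506, b = 120411/59506, c = -63285/29753.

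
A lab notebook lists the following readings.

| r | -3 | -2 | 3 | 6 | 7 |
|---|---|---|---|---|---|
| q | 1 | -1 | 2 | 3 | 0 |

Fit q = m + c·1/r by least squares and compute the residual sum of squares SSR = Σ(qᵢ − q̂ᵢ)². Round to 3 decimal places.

Normal-equation sums: Σ1 = 5, Σ1/r = -4/21, Σ1/r·1/r = 51/98.
Moment sums: Σq = 5, Σ1/r·q = 4/3.
XᵀX·[m, c]ᵀ = Xᵀq becomes [[5, -4/21]; [-4/21, 51/98]]·[m, c]ᵀ = [5, 4/3]ᵀ.
Eliminating c: (51/98)·(row 1) − (-4/21)·(row 2) gives (2263/882)·m = (51/98)·5 − (-4/21)·(4/3) = 2519/882, so m = 2519/2263.
Then c = ((4/3) − (-4/21)·(2519/2263))/(51/98) = 6720/2263.
Residuals: 64/73, -1422/2263, -233/2263, 3150/2263, -3479/2263; SSR = 12390/2263.

SSR = 5.475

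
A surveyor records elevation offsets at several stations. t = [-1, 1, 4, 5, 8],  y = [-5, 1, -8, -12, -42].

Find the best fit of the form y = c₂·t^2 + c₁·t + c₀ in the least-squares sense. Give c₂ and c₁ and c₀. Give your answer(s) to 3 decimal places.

Entries of XᵀX: Σt^2·t^2 = 4979, Σt^2·t = 701, Σt^2 = 107, Σt·t = 107, Σt = 17, Σ1 = 5.
Moment sums: Σt^2·y = -3120, Σt·y = -422, Σy = -66.
Normal equations: [[4979, 701, 107]; [701, 107, 17]; [107, 17, 5]]·[c₂, c₁, c₀]ᵀ = [-3120, -422, -66]ᵀ.
Row-reducing yields c₂ = -7243/7752, c₁ = 6169/2584, c₀ = -5125/3876.

c₂ = -0.934, c₁ = 2.387, c₀ = -1.322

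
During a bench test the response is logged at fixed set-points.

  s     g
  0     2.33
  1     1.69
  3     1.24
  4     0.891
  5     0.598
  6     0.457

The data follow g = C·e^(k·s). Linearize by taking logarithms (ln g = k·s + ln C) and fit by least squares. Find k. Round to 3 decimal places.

Let Y = ln g. Fitting Y = k·s + ln C by least squares:
Sums: Σs = 19.0000, Σ(s)² = 87.0000, Σln g = 0.1731, Σs·ln g = -6.5608.
Normal system: [[87.0000, 19.0000]; [19.0000, 6]]·[k, ln C]ᵀ = [-6.5608, 0.1731]ᵀ.
Δ = 87.0000·6 − (19.0000)² = 161.0000; k = (-6.5608·6 − 19.0000·0.1731)/161.0000 = -0.26493, ln C = (87.0000·0.1731 − 19.0000·-6.5608)/161.0000 = 0.86778.

k = -0.265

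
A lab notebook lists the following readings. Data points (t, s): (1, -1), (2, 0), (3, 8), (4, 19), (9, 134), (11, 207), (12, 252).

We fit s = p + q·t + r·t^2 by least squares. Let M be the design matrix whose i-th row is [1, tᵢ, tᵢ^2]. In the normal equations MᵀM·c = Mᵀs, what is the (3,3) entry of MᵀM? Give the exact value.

Row 3 ↔ basis t^2, column 3 ↔ basis t^2, so (MᵀM)_{3,3} = Σᵢ (t^2)·(t^2) = (1)·(1) + (4)·(4) + (9)·(9) + (16)·(16) + (81)·(81) + (121)·(121) + (144)·(144) = 42292.

42292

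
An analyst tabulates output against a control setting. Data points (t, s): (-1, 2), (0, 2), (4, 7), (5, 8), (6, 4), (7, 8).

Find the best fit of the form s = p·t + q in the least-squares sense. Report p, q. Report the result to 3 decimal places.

The normal system AᵀA·[p, q]ᵀ = Aᵀs is [[127, 21]; [21, 6]]·[p, q]ᵀ = [146, 31]ᵀ.
det = 127·6 − 21² = 321.
p = (146·6 − 21·31)/321 = 75/107; q = (127·31 − 21·146)/321 = 871/321.

p = 0.701, q = 2.713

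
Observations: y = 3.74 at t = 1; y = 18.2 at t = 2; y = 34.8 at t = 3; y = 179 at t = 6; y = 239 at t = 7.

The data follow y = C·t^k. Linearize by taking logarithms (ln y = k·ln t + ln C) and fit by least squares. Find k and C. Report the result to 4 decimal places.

k = 2.1313, C = 3.7806

Let Y = ln y. Fitting Y = k·ln t + ln C by least squares:
Σln t = 5.5294, Σ(ln t)² = 8.6844, Σln y = 18.4340, Σln t·ln y = 25.8620.
Equations: 8.6844·k + 5.5294·ln C = 25.8620;  5.5294·k + 5·ln C = 18.4340.
Slope k = (n·Σln t·ln y − Σln t·Σln y)/(n·Σ(ln t)² − (Σln t)²) = (5·25.8620 − 5.5294·18.4340)/12.8473 = 2.13125; ln C = (Σln y − k·Σln t)/n = 1.32987, so C = exp(1.32987) = 3.78057.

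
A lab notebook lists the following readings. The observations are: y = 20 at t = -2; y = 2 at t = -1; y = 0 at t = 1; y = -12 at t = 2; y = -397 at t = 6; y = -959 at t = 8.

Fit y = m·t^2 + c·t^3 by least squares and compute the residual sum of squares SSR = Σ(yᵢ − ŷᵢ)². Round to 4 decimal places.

XᵀX·[m, c]ᵀ = Xᵀy reads: 5426·m + 40544·c = -75634;  40544·m + 308930·c = -577018.
(Σt^2·t^2 = 5426, Σt^2·t^3 = 40544, Σt^3·t^3 = 308930, Σt^2·y = -75634, Σt^3·y = -577018.)
det = 5426·308930 − 40544² = 32438244.
m = ((-75634)·308930 − 40544·(-577018))/32438244 = 2417181/2703187; c = (5426·(-577018) − 40544·(-75634))/32438244 = -5366231/2703187.
Residuals: 1465168/2703187, -2377038/2703187, 2949050/2703187, 822880/2703187, -1077859/2703187, 454355/2703187; SSR = 6858302/2703187.

SSR = 2.5371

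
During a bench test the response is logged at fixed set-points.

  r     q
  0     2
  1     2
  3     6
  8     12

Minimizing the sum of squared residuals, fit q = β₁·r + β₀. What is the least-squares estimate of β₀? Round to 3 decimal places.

Entries of MᵀM: Σr·r = 74, Σr = 12, Σ1 = 4.
For Mᵀq: Σr·q = 116, Σq = 22.
So MᵀM·[β₁, β₀]ᵀ = Mᵀq: [[74, 12]; [12, 4]]·[β₁, β₀]ᵀ = [116, 22]ᵀ.
det = 74·4 − 12² = 152.
β₁ = (116·4 − 12·22)/152 = 25/19; β₀ = (74·22 − 12·116)/152 = 59/38.

β₀ = 1.553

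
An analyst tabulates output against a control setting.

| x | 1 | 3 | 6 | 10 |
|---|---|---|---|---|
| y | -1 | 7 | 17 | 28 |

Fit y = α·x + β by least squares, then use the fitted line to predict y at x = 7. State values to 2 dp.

The normal equations are: 146·α + 20·β = 402;  20·α + 4·β = 51.
det = 146·4 − 20² = 184.
α = (402·4 − 20·51)/184 = 147/46; β = (146·51 − 20·402)/184 = -297/92.
At x = 7: ŷ = (147/46)·(7) + (-297/92)·(1) = 1761/92.

ŷ = 19.14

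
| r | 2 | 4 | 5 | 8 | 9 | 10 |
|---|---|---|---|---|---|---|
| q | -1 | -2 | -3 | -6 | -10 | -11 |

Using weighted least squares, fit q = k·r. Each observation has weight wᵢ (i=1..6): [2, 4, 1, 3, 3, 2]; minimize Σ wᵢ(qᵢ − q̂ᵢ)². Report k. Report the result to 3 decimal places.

The normal equations are: 732·k = -685.
Hence k = -685 / 732 ≈ -0.935792.

k = -0.936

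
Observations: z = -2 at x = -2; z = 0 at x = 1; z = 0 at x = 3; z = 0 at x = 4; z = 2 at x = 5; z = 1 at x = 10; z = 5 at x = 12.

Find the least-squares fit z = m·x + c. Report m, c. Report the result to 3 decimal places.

Entries of MᵀM: Σx·x = 299, Σx = 33, Σ1 = 7.
And Σx·z = 84, Σz = 6.
Δ = 299·7 − 33² = 1004.
m = (84·7 − 33·6)/1004 = 195/502; c = (299·6 − 33·84)/1004 = -489/502.

m = 0.388, c = -0.974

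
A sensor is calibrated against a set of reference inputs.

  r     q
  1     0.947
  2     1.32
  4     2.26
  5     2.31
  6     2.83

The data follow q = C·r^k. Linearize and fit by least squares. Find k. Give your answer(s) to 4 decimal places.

Taking logs, ln q = k·ln r + ln C, so regress ln q on ln r.
Σln r = 5.4806, Σ(ln r)² = 8.2030, Σln q = 2.9161, Σln r·ln q = 4.5342.
Normal system: [[8.2030, 5.4806]; [5.4806, 5]]·[k, ln C]ᵀ = [4.5342, 2.9161]ᵀ.
Solving (det = 10.9774): k = 0.60935, ln C = -0.08472.

k = 0.6094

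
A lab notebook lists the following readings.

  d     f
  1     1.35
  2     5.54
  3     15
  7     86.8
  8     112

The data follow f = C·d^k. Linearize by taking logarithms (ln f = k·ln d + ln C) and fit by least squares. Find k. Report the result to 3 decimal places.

k = 2.140

With ln fᵢ as the transformed response and ln dᵢ as the regressor:
Σln d = 5.8171, Σ(ln d)² = 9.7980, Σln f = 13.9023, Σln d·ln f = 22.6594.
Equations: 9.7980·k + 5.8171·ln C = 22.6594;  5.8171·k + 5·ln C = 13.9023.
Δ = 9.7980·5 − (5.8171)² = 15.1514; k = (22.6594·5 − 5.8171·13.9023)/15.1514 = 2.14012, ln C = (9.7980·13.9023 − 5.8171·22.6594)/15.1514 = 0.29059.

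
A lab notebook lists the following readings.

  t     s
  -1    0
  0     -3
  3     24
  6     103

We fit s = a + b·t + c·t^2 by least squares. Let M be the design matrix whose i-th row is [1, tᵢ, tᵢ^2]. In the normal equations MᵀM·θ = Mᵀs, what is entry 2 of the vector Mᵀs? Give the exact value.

690

Entry 2 ↔ basis t, so (Mᵀs)_{2} = Σᵢ (t)·sᵢ = (-1)·(0) + (0)·(-3) + (3)·(24) + (6)·(103) = 690.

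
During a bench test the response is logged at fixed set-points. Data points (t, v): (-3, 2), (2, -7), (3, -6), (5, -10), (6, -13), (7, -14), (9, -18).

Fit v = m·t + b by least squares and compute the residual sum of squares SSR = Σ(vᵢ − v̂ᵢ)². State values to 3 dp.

SSR = 5.028

Forming MᵀM = [[213, 29]; [29, 7]] and Mᵀv = [-426, -66]ᵀ gives MᵀM·[m, b]ᵀ = Mᵀv.
Eliminating b: 7·(row 1) − 29·(row 2) gives 650·m = 7·(-426) − 29·(-66) = -1068, so m = -534/325.
Then b = ((-66) − 29·(-534/325))/7 = -852/325.
Residuals: -4/13, -71/65, 504/325, 272/325, -13/25, 8/65, -192/325; SSR = 1634/325.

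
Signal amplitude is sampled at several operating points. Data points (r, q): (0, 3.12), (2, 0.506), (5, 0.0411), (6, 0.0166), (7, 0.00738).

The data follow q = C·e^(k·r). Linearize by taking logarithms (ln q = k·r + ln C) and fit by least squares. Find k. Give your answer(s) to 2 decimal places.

With ln qᵢ as the transformed response and rᵢ as the regressor:
Σr = 20.0000, Σ(r)² = 114.0000, Σln q = -11.7425, Σr·ln q = -76.2742.
Equations: 114.0000·k + 20.0000·ln C = -76.2742;  20.0000·k + 5·ln C = -11.7425.
Slope k = (n·Σr·ln q − Σr·Σln q)/(n·Σ(r)² − (Σr)²) = (5·-76.2742 − 20.0000·-11.7425)/170.0000 = -0.86189; ln C = (Σln q − k·Σr)/n = 1.09907.

k = -0.86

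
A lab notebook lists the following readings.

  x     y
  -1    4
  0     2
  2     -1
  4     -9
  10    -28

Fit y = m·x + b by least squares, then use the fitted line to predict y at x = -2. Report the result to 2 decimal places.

From the data, Σx·x = 121, Σx = 15, Σ1 = 5.
Right-hand side: Σx·y = -322, Σy = -32.
So AᵀA·[m, b]ᵀ = Aᵀy: [[121, 15]; [15, 5]]·[m, b]ᵀ = [-322, -32]ᵀ.
Δ = 121·5 − 15² = 380.
m = ((-322)·5 − 15·(-32))/380 = -113/38; b = (121·(-32) − 15·(-322))/380 = 479/190.
At x = -2: ŷ = (-113/38)·(-2) + (479/190)·(1) = 1609/190.

ŷ = 8.47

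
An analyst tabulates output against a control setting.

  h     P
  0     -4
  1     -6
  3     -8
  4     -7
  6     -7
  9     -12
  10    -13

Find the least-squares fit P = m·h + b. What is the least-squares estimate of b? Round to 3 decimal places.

Sums needed: Σh·h = 243, Σh = 33, Σ1 = 7.
Moment sums: Σh·P = -338, ΣP = -57.
Eliminating b: 7·(row 1) − 33·(row 2) gives 612·m = 7·(-338) − 33·(-57) = -485, so m = -485/612.
Then b = ((-57) − 33·(-485/612))/7 = -899/204.

b = -4.407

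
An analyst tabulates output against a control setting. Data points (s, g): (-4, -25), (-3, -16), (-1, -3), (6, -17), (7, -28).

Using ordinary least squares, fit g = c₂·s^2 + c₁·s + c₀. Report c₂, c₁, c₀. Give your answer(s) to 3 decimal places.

Forming MᵀM = [[4035, 467, 111]; [467, 111, 5]; [111, 5, 5]] and Mᵀg = [-2531, -147, -89]ᵀ gives MᵀM·[c₂, c₁, c₀]ᵀ = Mᵀg.
Solving the 3×3 system (Gaussian elimination) gives c₂ = -47754/49711, c₁ = 133181/49711, c₀ = 42102/49711.

c₂ = -0.961, c₁ = 2.679, c₀ = 0.847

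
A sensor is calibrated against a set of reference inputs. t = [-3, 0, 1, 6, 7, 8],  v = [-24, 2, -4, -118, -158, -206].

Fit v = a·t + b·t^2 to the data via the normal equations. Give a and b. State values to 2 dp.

Entries of MᵀM: Σt·t = 159, Σt·t^2 = 1045, Σt^2·t^2 = 7875.
And Σt·v = -3394, Σt^2·v = -25394.
Normal equations: [[159, 1045]; [1045, 7875]]·[a, b]ᵀ = [-3394, -25394]ᵀ.
det = 159·7875 − 1045² = 160100.
a = ((-3394)·7875 − 1045·(-25394))/160100 = -9551/8005; b = (159·(-25394) − 1045·(-3394))/160100 = -122729/40025.

a = -1.19, b = -3.07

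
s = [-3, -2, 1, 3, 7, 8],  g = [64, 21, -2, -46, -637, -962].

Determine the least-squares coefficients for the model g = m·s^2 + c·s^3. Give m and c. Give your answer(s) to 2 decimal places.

m = 1.07, c = -2.01

Forming AᵀA = [[6676, 49544]; [49544, 381316]] and Aᵀg = [-92537, -714175]ᵀ gives AᵀA·[m, c]ᵀ = Aᵀg.
Δ = 6676·381316 − 49544² = 91057680.
m = ((-92537)·381316 − 49544·(-714175))/91057680 = 8103959/7588140; c = (6676·(-714175) − 49544·(-92537))/91057680 = -15264931/7588140.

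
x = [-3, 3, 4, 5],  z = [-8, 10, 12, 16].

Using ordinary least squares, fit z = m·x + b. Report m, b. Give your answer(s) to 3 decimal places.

Compute the Gram sums: Σx·x = 59, Σx = 9, Σ1 = 4.
For Aᵀz: Σx·z = 182, Σz = 30.
Determinant 59·4 − 9² = 155.
m = (182·4 − 9·30)/155 = 458/155; b = (59·30 − 9·182)/155 = 132/155.

m = 2.955, b = 0.852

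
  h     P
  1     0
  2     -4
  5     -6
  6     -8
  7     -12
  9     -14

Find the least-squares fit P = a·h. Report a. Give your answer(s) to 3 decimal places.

Sums needed: Σh·h = 196.
And Σh·P = -296.
a = (-296)/196 = -1.5102.

a = -1.510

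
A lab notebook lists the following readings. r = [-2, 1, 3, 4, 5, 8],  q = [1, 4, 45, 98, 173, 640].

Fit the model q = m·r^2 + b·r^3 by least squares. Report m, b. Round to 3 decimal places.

Sums needed: Σr^2·r^2 = 5075, Σr^2·r^3 = 37129, Σr^3·r^3 = 282659.
And Σr^2·q = 47266, Σr^3·q = 356788.
MᵀM·[m, b]ᵀ = Mᵀq becomes [[5075, 37129]; [37129, 282659]]·[m, b]ᵀ = [47266, 356788]ᵀ.
Eliminating b: 282659·(row 1) − 37129·(row 2) gives 55931784·m = 282659·47266 − 37129·356788 = 112978642, so m = 56489321/27965892.
Then b = (356788 − 37129·(56489321/27965892))/282659 = 27879893/27965892.

m = 2.020, b = 0.997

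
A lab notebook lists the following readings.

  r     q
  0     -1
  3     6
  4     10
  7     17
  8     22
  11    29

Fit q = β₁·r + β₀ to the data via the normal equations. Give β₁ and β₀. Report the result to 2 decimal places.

Normal-equation sums: Σr·r = 259, Σr = 33, Σ1 = 6.
Moment sums: Σr·q = 672, Σq = 83.
Normal equations: [[259, 33]; [33, 6]]·[β₁, β₀]ᵀ = [672, 83]ᵀ.
Eliminating β₀: 6·(row 1) − 33·(row 2) gives 465·β₁ = 6·672 − 33·83 = 1293, so β₁ = 431/155.
Then β₀ = (83 − 33·(431/155))/6 = -679/465.

β₁ = 2.78, β₀ = -1.46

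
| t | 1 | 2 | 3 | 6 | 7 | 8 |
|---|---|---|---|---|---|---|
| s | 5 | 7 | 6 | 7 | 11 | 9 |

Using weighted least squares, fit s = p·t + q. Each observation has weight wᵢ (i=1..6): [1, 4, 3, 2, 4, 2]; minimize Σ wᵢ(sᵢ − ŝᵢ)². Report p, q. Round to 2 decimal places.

p = 0.65, q = 4.93

Compute the Gram sums: Σwᵢ·t·t = 440, Σwᵢ·t = 74, Σwᵢ·1 = 16.
And Σwᵢ·t·s = 651, Σwᵢ·s = 127.
So XᵀWX·[p, q]ᵀ = XᵀWs: [[440, 74]; [74, 16]]·[p, q]ᵀ = [651, 127]ᵀ.
Determinant 440·16 − 74² = 1564.
p = (651·16 − 74·127)/1564 = 509/782; q = (440·127 − 74·651)/1564 = 3853/782.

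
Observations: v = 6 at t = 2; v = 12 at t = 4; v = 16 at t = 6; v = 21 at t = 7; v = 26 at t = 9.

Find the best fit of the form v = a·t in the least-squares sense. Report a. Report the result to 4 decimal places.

Setting ∂/∂a … = 0 gives: 186·a = 537.
a = 537/186 = 2.8871.

a = 2.8871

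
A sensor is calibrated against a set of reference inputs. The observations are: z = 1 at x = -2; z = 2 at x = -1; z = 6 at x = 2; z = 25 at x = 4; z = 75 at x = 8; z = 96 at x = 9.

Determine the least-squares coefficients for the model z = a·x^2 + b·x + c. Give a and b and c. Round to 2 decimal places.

a = 0.99, b = 1.56, c = 1.01

Normal-equation sums: Σx^2·x^2 = 10946, Σx^2·x = 1304, Σx^2 = 170, Σx·x = 170, Σx = 20, Σ1 = 6.
For Aᵀz: Σx^2·z = 13006, Σx·z = 1572, Σz = 205.
Normal equations: [[10946, 1304, 170]; [1304, 170, 20]; [170, 20, 6]]·[a, b, c]ᵀ = [13006, 1572, 205]ᵀ.
Solving the 3×3 system (Gaussian elimination) gives a = 132773/134556, b = 104891/67278, c = 45385/44852.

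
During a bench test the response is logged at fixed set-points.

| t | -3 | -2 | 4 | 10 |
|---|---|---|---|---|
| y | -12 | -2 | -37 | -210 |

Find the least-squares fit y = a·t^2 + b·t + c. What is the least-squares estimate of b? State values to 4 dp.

Setting ∂/∂a … = 0 gives: 10353·a + 1029·b + 129·c = -21708;  1029·a + 129·b + 9·c = -2208;  129·a + 9·b + 4·c = -261.
(Σt^2·t^2 = 10353, Σt^2·t = 1029, Σt^2 = 129, Σt·t = 129, Σt = 9, Σ1 = 4, Σt^2·y = -21708, Σt·y = -2208, Σy = -261.)
Inverting the 3×3 Gram matrix, [a, b, c]ᵀ = [-2756/1419, -12131/7095, 2917/2365]ᵀ.

b = -1.7098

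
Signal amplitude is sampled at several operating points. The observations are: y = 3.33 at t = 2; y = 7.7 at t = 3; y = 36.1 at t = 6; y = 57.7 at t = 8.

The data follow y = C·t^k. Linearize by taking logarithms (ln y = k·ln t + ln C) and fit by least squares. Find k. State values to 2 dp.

k = 2.09

Let Y = ln y. Fitting Y = k·ln t + ln C by least squares:
Σln t = 5.6630, Σ(ln t)² = 9.2219, Σln y = 10.8857, Σln t·ln y = 17.9348.
Equations: 9.2219·k + 5.6630·ln C = 17.9348;  5.6630·k + 4·ln C = 10.8857.
Slope k = (n·Σln t·ln y − Σln t·Σln y)/(n·Σ(ln t)² − (Σln t)²) = (4·17.9348 − 5.6630·10.8857)/4.8184 = 2.09481; ln C = (Σln y − k·Σln t)/n = -0.24427.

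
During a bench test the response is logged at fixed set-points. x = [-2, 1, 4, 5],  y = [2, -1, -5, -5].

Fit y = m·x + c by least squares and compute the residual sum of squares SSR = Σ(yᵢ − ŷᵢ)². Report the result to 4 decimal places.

SSR = 0.6167

Compute the Gram sums: Σx·x = 46, Σx = 8, Σ1 = 4.
For Aᵀy: Σx·y = -50, Σy = -9.
AᵀA·[m, c]ᵀ = Aᵀy becomes [[46, 8]; [8, 4]]·[m, c]ᵀ = [-50, -9]ᵀ.
Determinant 46·4 − 8² = 120.
m = ((-50)·4 − 8·(-9))/120 = -16/15; c = (46·(-9) − 8·(-50))/120 = -7/60.
Residuals: -1/60, 11/60, -37/60, 9/20; SSR = 37/60.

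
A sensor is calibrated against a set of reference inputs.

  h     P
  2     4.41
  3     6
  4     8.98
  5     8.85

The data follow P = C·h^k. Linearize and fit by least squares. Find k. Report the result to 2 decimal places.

k = 0.83

Let Y = ln P. Fitting Y = k·ln h + ln C by least squares:
Σln h = 4.7875, Σ(ln h)² = 6.1995, Σln P = 7.6511, Σln h·ln P = 9.5492.
Normal system: [[6.1995, 4.7875]; [4.7875, 4]]·[k, ln C]ᵀ = [9.5492, 7.6511]ᵀ.
Solving (det = 1.8779): k = 0.83457, ln C = 0.91389.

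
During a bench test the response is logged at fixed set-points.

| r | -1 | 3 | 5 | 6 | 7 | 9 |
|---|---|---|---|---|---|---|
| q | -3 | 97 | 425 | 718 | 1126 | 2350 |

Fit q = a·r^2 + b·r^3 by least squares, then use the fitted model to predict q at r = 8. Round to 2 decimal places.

q̂ = 1663.72

With design matrix M, MᵀM = [[10965, 86999]; [86999, 712101]] and Mᵀq = [282867, 2310203]ᵀ.
Eliminating b: 712101·(row 1) − 86999·(row 2) gives 239361464·a = 712101·282867 − 86999·2310203 = 444522770, so a = 222261385/119680732.
Then b = (2310203 − 86999·(222261385/119680732))/712101 = 361114881/119680732.
At r = 8: q̂ = (222261385/119680732)·(64) + (361114881/119680732)·(512) = 49778886928/29920183.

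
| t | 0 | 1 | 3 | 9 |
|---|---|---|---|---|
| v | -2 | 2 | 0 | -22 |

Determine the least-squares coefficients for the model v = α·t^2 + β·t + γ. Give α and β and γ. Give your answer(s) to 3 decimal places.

α = -0.487, β = 2.051, γ = -1.094

Normal-equation sums: Σt^2·t^2 = 6643, Σt^2·t = 757, Σt^2 = 91, Σt·t = 91, Σt = 13, Σ1 = 4.
For Xᵀv: Σt^2·v = -1780, Σt·v = -196, Σv = -22.
Normal equations: [[6643, 757, 91]; [757, 91, 13]; [91, 13, 4]]·[α, β, γ]ᵀ = [-1780, -196, -22]ᵀ.
Row-reducing yields α = -55/113, β = 1159/565, γ = -618/565.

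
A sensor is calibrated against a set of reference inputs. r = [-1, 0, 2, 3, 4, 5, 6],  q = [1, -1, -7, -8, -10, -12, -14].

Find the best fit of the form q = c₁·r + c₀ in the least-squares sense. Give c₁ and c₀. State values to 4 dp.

Compute the Gram sums: Σr·r = 91, Σr = 19, Σ1 = 7.
For Aᵀq: Σr·q = -223, Σq = -51.
So AᵀA·[c₁, c₀]ᵀ = Aᵀq: [[91, 19]; [19, 7]]·[c₁, c₀]ᵀ = [-223, -51]ᵀ.
Δ = 91·7 − 19² = 276.
c₁ = ((-223)·7 − 19·(-51))/276 = -148/69; c₀ = (91·(-51) − 19·(-223))/276 = -101/69.

c₁ = -2.1449, c₀ = -1.4638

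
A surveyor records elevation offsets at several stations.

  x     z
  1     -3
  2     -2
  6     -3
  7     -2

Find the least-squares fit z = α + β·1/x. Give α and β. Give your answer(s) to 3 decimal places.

α = -2.253, β = -0.546

The normal equations are: 4·α + (38/21)·β = -10;  (38/21)·α + (1145/882)·β = -67/14.
det = 4·(1145/882) − (38/21)² = 94/49.
α = ((-10)·(1145/882) − (38/21)·(-67/14))/(94/49) = -953/423; β = (4·(-67/14) − (38/21)·(-10))/(94/49) = -77/141.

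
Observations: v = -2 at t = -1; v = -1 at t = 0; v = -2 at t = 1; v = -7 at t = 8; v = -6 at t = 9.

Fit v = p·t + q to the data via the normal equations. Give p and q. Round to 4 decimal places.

Setting ∂/∂p … = 0 gives: 147·p + 17·q = -110;  17·p + 5·q = -18.
(Σt·t = 147, Σt = 17, Σ1 = 5, Σt·v = -110, Σv = -18.)
Eliminating q: 5·(row 1) − 17·(row 2) gives 446·p = 5·(-110) − 17·(-18) = -244, so p = -122/223.
Then q = ((-18) − 17·(-122/223))/5 = -388/223.

p = -0.5471, q = -1.7399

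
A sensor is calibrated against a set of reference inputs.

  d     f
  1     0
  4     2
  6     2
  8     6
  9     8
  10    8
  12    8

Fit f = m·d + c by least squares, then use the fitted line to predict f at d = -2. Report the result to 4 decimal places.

AᵀA·[m, c]ᵀ = Aᵀf reads: 442·m + 50·c = 316;  50·m + 7·c = 34.
(Σd·d = 442, Σd = 50, Σ1 = 7, Σd·f = 316, Σf = 34.)
Δ = 442·7 − 50² = 594.
m = (316·7 − 50·34)/594 = 256/297; c = (442·34 − 50·316)/594 = -386/297.
At d = -2: f̂ = (256/297)·(-2) + (-386/297)·(1) = -898/297.

f̂ = -3.0236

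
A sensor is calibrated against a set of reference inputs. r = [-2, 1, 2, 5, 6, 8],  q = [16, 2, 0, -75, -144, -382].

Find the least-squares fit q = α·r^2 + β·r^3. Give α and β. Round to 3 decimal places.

Sums needed: Σr^2·r^2 = 6050, Σr^2·r^3 = 43670, Σr^3·r^3 = 324554.
Moment sums: Σr^2·q = -31441, Σr^3·q = -236189.
det = 6050·324554 − 43670² = 56482800.
α = ((-31441)·324554 − 43670·(-236189))/56482800 = 27517829/14120700; β = (6050·(-236189) − 43670·(-31441))/56482800 = -254159/256740.

α = 1.949, β = -0.990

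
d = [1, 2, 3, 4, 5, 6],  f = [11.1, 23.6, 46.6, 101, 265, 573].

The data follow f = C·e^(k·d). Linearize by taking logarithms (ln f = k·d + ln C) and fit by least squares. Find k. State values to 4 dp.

Taking logs, ln f = k·d + ln C, so regress ln f on d.
Sums: Σd = 21.0000, Σ(d)² = 91.0000, Σln f = 25.9555, Σd·ln f = 104.7187.
Normal system: [[91.0000, 21.0000]; [21.0000, 6]]·[k, ln C]ᵀ = [104.7187, 25.9555]ᵀ.
Solving (det = 105.0000): k = 0.79282, ln C = 1.55105.

k = 0.7928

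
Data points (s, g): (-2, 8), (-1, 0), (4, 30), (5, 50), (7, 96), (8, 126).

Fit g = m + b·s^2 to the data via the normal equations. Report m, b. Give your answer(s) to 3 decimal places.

m = -0.934, b = 1.985

From the data, Σ1 = 6, Σs^2 = 159, Σs^2·s^2 = 7395.
Right-hand side: Σg = 310, Σs^2·g = 14530.
Determinant 6·7395 − 159² = 19089.
m = (310·7395 − 159·14530)/19089 = -660/707; b = (6·14530 − 159·310)/19089 = 4210/2121.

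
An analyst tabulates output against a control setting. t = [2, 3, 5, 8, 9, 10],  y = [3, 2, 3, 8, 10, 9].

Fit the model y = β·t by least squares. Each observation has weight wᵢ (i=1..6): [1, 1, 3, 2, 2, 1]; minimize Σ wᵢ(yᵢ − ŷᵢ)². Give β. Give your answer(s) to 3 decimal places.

The normal system XᵀWX·[β]ᵀ = XᵀWy is [[478]]·[β]ᵀ = [455]ᵀ.
Hence β = 455 / 478 ≈ 0.951883.

β = 0.952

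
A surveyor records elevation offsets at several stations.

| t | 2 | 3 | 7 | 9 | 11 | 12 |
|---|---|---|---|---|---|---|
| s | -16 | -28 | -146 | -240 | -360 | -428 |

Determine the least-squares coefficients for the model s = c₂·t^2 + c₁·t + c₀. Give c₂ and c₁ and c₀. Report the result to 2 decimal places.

c₂ = -3.05, c₁ = 1.40, c₀ = -5.83

Sums needed: Σt^2·t^2 = 44436, Σt^2·t = 4166, Σt^2 = 408, Σt·t = 408, Σt = 44, Σ1 = 6.
For Aᵀs: Σt^2·s = -132102, Σt·s = -12394, Σs = -1218.
Solving the 3×3 system (Gaussian elimination) gives c₂ = -35167/11527, c₁ = 16167/11527, c₀ = -67183/11527.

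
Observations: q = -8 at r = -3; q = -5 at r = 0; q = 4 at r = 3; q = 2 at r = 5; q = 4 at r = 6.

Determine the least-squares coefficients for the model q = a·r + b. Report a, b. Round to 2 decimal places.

a = 1.40, b = -3.68

The normal equations are: 79·a + 11·b = 70;  11·a + 5·b = -3.
(Σr·r = 79, Σr = 11, Σ1 = 5, Σr·q = 70, Σq = -3.)
Determinant 79·5 − 11² = 274.
a = (70·5 − 11·(-3))/274 = 383/274; b = (79·(-3) − 11·70)/274 = -1007/274.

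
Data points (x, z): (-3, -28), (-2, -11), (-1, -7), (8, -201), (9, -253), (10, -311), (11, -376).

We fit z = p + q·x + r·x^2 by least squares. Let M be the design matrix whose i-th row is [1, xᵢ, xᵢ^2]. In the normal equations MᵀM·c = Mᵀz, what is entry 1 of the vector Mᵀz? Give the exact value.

-1187

Entry 1 ↔ basis 1, so (Mᵀz)_{1} = Σᵢ zᵢ = (1)·(-28) + (1)·(-11) + (1)·(-7) + (1)·(-201) + (1)·(-253) + (1)·(-311) + (1)·(-376) = -1187.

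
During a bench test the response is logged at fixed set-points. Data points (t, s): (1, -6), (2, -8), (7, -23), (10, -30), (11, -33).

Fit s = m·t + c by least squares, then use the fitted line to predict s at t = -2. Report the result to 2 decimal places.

Forming MᵀM = [[275, 31]; [31, 5]] and Mᵀs = [-846, -100]ᵀ gives MᵀM·[m, c]ᵀ = Mᵀs.
Eliminating c: 5·(row 1) − 31·(row 2) gives 414·m = 5·(-846) − 31·(-100) = -1130, so m = -565/207.
Then c = ((-100) − 31·(-565/207))/5 = -637/207.
At t = -2: ŝ = (-565/207)·(-2) + (-637/207)·(1) = 493/207.

ŝ = 2.38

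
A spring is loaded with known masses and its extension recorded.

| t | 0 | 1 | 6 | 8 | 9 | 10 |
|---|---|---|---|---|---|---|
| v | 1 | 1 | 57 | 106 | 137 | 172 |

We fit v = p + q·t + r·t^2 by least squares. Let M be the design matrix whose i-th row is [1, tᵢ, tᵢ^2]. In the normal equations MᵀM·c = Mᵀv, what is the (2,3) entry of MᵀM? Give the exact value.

Row 2 ↔ basis t, column 3 ↔ basis t^2, so (MᵀM)_{2,3} = Σᵢ (t)·(t^2) = (0)·(0) + (1)·(1) + (6)·(36) + (8)·(64) + (9)·(81) + (10)·(100) = 2458.

2458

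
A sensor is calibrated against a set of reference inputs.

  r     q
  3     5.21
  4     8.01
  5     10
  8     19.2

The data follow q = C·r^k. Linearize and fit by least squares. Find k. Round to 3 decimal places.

Linearized form: ln q = k·ln r + ln C. From the 4 transformed points,
Σln r = 6.1738, Σ(ln r)² = 10.0431, Σln q = 8.9888, Σln r·ln q = 14.5482.
Equations: 10.0431·k + 6.1738·ln C = 14.5482;  6.1738·k + 4·ln C = 8.9888.
Solving (det = 2.0569): k = 1.31179, ln C = 0.22251.

k = 1.312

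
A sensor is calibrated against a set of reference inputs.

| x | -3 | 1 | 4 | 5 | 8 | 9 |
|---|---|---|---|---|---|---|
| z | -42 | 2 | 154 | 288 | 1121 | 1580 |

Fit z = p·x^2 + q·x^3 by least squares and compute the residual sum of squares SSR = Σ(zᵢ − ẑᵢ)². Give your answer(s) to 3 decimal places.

With design matrix A, AᵀA = [[11620, 95724]; [95724, 814036]] and Aᵀz = [209012, 1772764]ᵀ.
Δ = 11620·814036 − 95724² = 296014144.
p = (209012·814036 − 95724·1772764)/296014144 = 6987989/4625221; q = (11620·1772764 − 95724·209012)/296014144 = 9250828/4625221.
Residuals: -7378827/4625221, -6988375/4625221, 8423218/4625221, 1010423/4625221, 1217509/4625221, -2031541/4625221; SSR = 39104189/4625221.

SSR = 8.455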